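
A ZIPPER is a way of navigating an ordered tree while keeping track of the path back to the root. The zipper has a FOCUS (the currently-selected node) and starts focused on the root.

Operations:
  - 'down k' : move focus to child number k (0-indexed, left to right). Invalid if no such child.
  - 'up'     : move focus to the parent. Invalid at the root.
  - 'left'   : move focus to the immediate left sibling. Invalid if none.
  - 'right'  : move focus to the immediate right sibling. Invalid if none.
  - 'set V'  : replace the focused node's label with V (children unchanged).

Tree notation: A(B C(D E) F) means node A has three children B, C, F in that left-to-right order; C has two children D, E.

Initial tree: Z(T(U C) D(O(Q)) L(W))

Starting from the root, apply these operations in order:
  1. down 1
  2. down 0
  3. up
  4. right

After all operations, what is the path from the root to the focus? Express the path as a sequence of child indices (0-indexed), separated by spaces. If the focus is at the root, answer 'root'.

Step 1 (down 1): focus=D path=1 depth=1 children=['O'] left=['T'] right=['L'] parent=Z
Step 2 (down 0): focus=O path=1/0 depth=2 children=['Q'] left=[] right=[] parent=D
Step 3 (up): focus=D path=1 depth=1 children=['O'] left=['T'] right=['L'] parent=Z
Step 4 (right): focus=L path=2 depth=1 children=['W'] left=['T', 'D'] right=[] parent=Z

Answer: 2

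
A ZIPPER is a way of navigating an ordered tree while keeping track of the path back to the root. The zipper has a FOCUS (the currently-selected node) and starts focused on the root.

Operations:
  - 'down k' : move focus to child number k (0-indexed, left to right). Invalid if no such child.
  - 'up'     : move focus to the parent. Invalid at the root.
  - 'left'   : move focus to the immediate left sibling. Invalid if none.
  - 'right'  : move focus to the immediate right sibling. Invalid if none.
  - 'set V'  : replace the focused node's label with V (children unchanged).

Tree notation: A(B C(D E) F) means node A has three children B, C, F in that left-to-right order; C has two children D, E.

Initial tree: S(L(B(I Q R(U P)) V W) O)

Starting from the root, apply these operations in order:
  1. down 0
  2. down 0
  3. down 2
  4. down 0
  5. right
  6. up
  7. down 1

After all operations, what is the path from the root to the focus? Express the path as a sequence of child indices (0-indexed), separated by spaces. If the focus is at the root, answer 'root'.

Step 1 (down 0): focus=L path=0 depth=1 children=['B', 'V', 'W'] left=[] right=['O'] parent=S
Step 2 (down 0): focus=B path=0/0 depth=2 children=['I', 'Q', 'R'] left=[] right=['V', 'W'] parent=L
Step 3 (down 2): focus=R path=0/0/2 depth=3 children=['U', 'P'] left=['I', 'Q'] right=[] parent=B
Step 4 (down 0): focus=U path=0/0/2/0 depth=4 children=[] left=[] right=['P'] parent=R
Step 5 (right): focus=P path=0/0/2/1 depth=4 children=[] left=['U'] right=[] parent=R
Step 6 (up): focus=R path=0/0/2 depth=3 children=['U', 'P'] left=['I', 'Q'] right=[] parent=B
Step 7 (down 1): focus=P path=0/0/2/1 depth=4 children=[] left=['U'] right=[] parent=R

Answer: 0 0 2 1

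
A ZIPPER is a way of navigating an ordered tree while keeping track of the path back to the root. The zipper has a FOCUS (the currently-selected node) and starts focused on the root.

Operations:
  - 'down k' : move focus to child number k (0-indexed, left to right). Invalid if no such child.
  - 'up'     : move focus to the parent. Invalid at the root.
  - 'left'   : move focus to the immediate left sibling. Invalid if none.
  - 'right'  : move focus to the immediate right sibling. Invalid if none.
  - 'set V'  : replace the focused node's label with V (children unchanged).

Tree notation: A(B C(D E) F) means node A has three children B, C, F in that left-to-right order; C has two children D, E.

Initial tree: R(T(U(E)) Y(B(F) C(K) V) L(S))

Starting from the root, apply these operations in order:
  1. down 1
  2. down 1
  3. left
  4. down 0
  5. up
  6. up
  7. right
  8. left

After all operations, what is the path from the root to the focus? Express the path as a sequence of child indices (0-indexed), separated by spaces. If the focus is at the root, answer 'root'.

Step 1 (down 1): focus=Y path=1 depth=1 children=['B', 'C', 'V'] left=['T'] right=['L'] parent=R
Step 2 (down 1): focus=C path=1/1 depth=2 children=['K'] left=['B'] right=['V'] parent=Y
Step 3 (left): focus=B path=1/0 depth=2 children=['F'] left=[] right=['C', 'V'] parent=Y
Step 4 (down 0): focus=F path=1/0/0 depth=3 children=[] left=[] right=[] parent=B
Step 5 (up): focus=B path=1/0 depth=2 children=['F'] left=[] right=['C', 'V'] parent=Y
Step 6 (up): focus=Y path=1 depth=1 children=['B', 'C', 'V'] left=['T'] right=['L'] parent=R
Step 7 (right): focus=L path=2 depth=1 children=['S'] left=['T', 'Y'] right=[] parent=R
Step 8 (left): focus=Y path=1 depth=1 children=['B', 'C', 'V'] left=['T'] right=['L'] parent=R

Answer: 1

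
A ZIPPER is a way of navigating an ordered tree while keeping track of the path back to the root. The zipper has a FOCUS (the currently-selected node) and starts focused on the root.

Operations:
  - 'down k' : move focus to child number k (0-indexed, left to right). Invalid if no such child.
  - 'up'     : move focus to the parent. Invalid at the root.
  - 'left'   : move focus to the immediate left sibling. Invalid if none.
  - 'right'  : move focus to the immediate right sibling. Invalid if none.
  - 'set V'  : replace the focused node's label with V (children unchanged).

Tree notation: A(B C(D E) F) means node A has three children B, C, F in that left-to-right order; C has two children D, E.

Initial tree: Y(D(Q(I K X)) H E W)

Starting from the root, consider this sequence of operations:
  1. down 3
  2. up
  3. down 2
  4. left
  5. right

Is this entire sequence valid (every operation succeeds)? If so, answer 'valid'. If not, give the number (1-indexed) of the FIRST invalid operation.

Answer: valid

Derivation:
Step 1 (down 3): focus=W path=3 depth=1 children=[] left=['D', 'H', 'E'] right=[] parent=Y
Step 2 (up): focus=Y path=root depth=0 children=['D', 'H', 'E', 'W'] (at root)
Step 3 (down 2): focus=E path=2 depth=1 children=[] left=['D', 'H'] right=['W'] parent=Y
Step 4 (left): focus=H path=1 depth=1 children=[] left=['D'] right=['E', 'W'] parent=Y
Step 5 (right): focus=E path=2 depth=1 children=[] left=['D', 'H'] right=['W'] parent=Y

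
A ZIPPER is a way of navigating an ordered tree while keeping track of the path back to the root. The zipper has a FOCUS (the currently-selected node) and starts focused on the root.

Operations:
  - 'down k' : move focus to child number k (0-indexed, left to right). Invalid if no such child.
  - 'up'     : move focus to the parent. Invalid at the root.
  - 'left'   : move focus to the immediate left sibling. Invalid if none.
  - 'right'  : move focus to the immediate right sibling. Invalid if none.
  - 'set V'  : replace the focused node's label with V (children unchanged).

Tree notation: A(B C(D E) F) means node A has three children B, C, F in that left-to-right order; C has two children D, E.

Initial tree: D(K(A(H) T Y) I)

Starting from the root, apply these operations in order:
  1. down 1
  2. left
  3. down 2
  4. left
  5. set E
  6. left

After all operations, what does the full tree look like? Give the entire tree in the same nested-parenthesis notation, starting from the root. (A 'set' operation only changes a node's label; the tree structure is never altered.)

Step 1 (down 1): focus=I path=1 depth=1 children=[] left=['K'] right=[] parent=D
Step 2 (left): focus=K path=0 depth=1 children=['A', 'T', 'Y'] left=[] right=['I'] parent=D
Step 3 (down 2): focus=Y path=0/2 depth=2 children=[] left=['A', 'T'] right=[] parent=K
Step 4 (left): focus=T path=0/1 depth=2 children=[] left=['A'] right=['Y'] parent=K
Step 5 (set E): focus=E path=0/1 depth=2 children=[] left=['A'] right=['Y'] parent=K
Step 6 (left): focus=A path=0/0 depth=2 children=['H'] left=[] right=['E', 'Y'] parent=K

Answer: D(K(A(H) E Y) I)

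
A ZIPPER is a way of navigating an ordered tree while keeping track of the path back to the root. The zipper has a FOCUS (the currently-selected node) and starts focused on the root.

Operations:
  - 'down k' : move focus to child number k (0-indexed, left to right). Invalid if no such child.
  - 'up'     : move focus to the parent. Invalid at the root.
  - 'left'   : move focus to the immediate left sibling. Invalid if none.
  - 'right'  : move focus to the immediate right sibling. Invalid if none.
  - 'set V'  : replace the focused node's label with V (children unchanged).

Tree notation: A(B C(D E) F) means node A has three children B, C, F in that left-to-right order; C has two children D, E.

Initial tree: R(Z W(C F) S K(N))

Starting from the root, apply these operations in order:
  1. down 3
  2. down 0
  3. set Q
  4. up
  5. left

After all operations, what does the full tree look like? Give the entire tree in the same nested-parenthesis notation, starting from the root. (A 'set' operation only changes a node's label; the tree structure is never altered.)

Answer: R(Z W(C F) S K(Q))

Derivation:
Step 1 (down 3): focus=K path=3 depth=1 children=['N'] left=['Z', 'W', 'S'] right=[] parent=R
Step 2 (down 0): focus=N path=3/0 depth=2 children=[] left=[] right=[] parent=K
Step 3 (set Q): focus=Q path=3/0 depth=2 children=[] left=[] right=[] parent=K
Step 4 (up): focus=K path=3 depth=1 children=['Q'] left=['Z', 'W', 'S'] right=[] parent=R
Step 5 (left): focus=S path=2 depth=1 children=[] left=['Z', 'W'] right=['K'] parent=R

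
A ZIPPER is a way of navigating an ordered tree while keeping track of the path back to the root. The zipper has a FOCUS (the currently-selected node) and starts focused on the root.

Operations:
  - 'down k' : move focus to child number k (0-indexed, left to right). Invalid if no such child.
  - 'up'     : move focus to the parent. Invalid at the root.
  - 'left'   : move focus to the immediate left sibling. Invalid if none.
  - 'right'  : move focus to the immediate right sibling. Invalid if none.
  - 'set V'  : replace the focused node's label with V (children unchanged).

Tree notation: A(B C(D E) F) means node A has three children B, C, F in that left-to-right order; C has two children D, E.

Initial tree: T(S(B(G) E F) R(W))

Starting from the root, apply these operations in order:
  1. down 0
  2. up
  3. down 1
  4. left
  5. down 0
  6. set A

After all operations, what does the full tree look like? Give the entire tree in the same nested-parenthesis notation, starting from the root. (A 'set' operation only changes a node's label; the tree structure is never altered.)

Answer: T(S(A(G) E F) R(W))

Derivation:
Step 1 (down 0): focus=S path=0 depth=1 children=['B', 'E', 'F'] left=[] right=['R'] parent=T
Step 2 (up): focus=T path=root depth=0 children=['S', 'R'] (at root)
Step 3 (down 1): focus=R path=1 depth=1 children=['W'] left=['S'] right=[] parent=T
Step 4 (left): focus=S path=0 depth=1 children=['B', 'E', 'F'] left=[] right=['R'] parent=T
Step 5 (down 0): focus=B path=0/0 depth=2 children=['G'] left=[] right=['E', 'F'] parent=S
Step 6 (set A): focus=A path=0/0 depth=2 children=['G'] left=[] right=['E', 'F'] parent=S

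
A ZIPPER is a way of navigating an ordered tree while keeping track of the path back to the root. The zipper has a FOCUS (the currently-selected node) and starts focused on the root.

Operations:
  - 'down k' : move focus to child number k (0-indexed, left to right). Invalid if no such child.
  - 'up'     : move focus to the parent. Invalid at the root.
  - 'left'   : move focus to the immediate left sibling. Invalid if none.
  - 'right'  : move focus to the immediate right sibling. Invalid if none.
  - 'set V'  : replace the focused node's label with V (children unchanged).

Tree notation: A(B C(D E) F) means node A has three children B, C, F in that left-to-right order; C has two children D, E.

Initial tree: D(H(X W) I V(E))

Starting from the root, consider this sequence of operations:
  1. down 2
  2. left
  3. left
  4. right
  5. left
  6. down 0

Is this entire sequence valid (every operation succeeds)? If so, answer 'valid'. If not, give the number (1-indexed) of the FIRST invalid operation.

Step 1 (down 2): focus=V path=2 depth=1 children=['E'] left=['H', 'I'] right=[] parent=D
Step 2 (left): focus=I path=1 depth=1 children=[] left=['H'] right=['V'] parent=D
Step 3 (left): focus=H path=0 depth=1 children=['X', 'W'] left=[] right=['I', 'V'] parent=D
Step 4 (right): focus=I path=1 depth=1 children=[] left=['H'] right=['V'] parent=D
Step 5 (left): focus=H path=0 depth=1 children=['X', 'W'] left=[] right=['I', 'V'] parent=D
Step 6 (down 0): focus=X path=0/0 depth=2 children=[] left=[] right=['W'] parent=H

Answer: valid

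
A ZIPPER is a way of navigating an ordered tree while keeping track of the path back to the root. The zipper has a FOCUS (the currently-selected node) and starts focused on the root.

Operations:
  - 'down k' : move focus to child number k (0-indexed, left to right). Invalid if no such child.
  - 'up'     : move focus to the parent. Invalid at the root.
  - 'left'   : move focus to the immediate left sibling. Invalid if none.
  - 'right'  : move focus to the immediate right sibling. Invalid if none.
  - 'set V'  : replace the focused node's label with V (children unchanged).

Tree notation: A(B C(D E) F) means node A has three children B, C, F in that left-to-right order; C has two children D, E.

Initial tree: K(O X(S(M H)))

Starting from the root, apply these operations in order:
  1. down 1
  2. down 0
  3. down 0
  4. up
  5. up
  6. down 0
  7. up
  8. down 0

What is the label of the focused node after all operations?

Answer: S

Derivation:
Step 1 (down 1): focus=X path=1 depth=1 children=['S'] left=['O'] right=[] parent=K
Step 2 (down 0): focus=S path=1/0 depth=2 children=['M', 'H'] left=[] right=[] parent=X
Step 3 (down 0): focus=M path=1/0/0 depth=3 children=[] left=[] right=['H'] parent=S
Step 4 (up): focus=S path=1/0 depth=2 children=['M', 'H'] left=[] right=[] parent=X
Step 5 (up): focus=X path=1 depth=1 children=['S'] left=['O'] right=[] parent=K
Step 6 (down 0): focus=S path=1/0 depth=2 children=['M', 'H'] left=[] right=[] parent=X
Step 7 (up): focus=X path=1 depth=1 children=['S'] left=['O'] right=[] parent=K
Step 8 (down 0): focus=S path=1/0 depth=2 children=['M', 'H'] left=[] right=[] parent=X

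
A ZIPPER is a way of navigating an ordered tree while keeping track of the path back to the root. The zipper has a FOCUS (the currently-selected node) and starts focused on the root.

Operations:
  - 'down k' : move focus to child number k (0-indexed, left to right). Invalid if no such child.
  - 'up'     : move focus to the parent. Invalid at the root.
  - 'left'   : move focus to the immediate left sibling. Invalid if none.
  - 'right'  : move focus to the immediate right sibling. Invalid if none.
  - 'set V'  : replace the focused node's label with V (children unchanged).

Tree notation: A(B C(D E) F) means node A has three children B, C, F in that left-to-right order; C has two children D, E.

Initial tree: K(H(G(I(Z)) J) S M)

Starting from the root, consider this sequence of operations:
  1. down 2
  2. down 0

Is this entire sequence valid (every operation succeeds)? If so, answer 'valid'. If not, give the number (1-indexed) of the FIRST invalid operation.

Answer: 2

Derivation:
Step 1 (down 2): focus=M path=2 depth=1 children=[] left=['H', 'S'] right=[] parent=K
Step 2 (down 0): INVALID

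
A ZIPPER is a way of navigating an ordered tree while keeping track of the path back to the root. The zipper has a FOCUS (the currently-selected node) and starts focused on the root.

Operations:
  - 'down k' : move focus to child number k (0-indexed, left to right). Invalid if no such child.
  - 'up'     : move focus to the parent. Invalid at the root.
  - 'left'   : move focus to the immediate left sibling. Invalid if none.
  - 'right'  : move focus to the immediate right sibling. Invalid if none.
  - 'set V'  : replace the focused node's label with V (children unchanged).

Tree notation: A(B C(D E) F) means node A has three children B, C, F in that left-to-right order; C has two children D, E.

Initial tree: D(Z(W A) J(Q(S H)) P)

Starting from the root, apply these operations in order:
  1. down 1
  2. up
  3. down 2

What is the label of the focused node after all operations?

Step 1 (down 1): focus=J path=1 depth=1 children=['Q'] left=['Z'] right=['P'] parent=D
Step 2 (up): focus=D path=root depth=0 children=['Z', 'J', 'P'] (at root)
Step 3 (down 2): focus=P path=2 depth=1 children=[] left=['Z', 'J'] right=[] parent=D

Answer: P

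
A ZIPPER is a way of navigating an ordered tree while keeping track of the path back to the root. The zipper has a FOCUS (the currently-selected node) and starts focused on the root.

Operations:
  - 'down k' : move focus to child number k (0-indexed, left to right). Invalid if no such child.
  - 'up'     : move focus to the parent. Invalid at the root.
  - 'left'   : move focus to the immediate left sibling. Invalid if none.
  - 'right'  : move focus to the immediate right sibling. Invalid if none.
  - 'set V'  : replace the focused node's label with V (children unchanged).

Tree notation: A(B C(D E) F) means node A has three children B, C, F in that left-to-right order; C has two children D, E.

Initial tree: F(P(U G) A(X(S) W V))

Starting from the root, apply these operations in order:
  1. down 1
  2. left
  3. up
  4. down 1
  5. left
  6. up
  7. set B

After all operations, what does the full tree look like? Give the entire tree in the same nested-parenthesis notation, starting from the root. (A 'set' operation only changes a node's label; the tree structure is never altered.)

Step 1 (down 1): focus=A path=1 depth=1 children=['X', 'W', 'V'] left=['P'] right=[] parent=F
Step 2 (left): focus=P path=0 depth=1 children=['U', 'G'] left=[] right=['A'] parent=F
Step 3 (up): focus=F path=root depth=0 children=['P', 'A'] (at root)
Step 4 (down 1): focus=A path=1 depth=1 children=['X', 'W', 'V'] left=['P'] right=[] parent=F
Step 5 (left): focus=P path=0 depth=1 children=['U', 'G'] left=[] right=['A'] parent=F
Step 6 (up): focus=F path=root depth=0 children=['P', 'A'] (at root)
Step 7 (set B): focus=B path=root depth=0 children=['P', 'A'] (at root)

Answer: B(P(U G) A(X(S) W V))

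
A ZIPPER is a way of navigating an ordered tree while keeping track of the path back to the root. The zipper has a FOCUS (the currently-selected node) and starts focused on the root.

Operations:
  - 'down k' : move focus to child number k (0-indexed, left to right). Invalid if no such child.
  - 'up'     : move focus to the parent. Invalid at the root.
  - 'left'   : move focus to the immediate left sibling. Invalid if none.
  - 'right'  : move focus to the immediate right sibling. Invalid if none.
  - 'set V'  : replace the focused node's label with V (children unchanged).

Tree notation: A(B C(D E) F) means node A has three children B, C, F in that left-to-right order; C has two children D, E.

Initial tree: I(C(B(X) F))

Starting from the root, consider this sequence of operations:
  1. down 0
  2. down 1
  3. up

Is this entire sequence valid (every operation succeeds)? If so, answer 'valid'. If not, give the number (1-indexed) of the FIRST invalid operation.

Answer: valid

Derivation:
Step 1 (down 0): focus=C path=0 depth=1 children=['B', 'F'] left=[] right=[] parent=I
Step 2 (down 1): focus=F path=0/1 depth=2 children=[] left=['B'] right=[] parent=C
Step 3 (up): focus=C path=0 depth=1 children=['B', 'F'] left=[] right=[] parent=I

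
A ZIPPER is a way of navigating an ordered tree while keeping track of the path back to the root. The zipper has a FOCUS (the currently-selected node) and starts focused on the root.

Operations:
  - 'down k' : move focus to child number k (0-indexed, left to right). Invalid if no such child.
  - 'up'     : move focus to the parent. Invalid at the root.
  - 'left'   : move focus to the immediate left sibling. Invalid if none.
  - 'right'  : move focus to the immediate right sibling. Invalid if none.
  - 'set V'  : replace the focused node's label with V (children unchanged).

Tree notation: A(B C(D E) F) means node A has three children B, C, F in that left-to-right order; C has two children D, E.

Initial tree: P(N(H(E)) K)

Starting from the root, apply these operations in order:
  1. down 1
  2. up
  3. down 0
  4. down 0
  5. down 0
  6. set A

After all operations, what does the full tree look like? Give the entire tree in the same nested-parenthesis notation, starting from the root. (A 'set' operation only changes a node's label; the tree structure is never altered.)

Answer: P(N(H(A)) K)

Derivation:
Step 1 (down 1): focus=K path=1 depth=1 children=[] left=['N'] right=[] parent=P
Step 2 (up): focus=P path=root depth=0 children=['N', 'K'] (at root)
Step 3 (down 0): focus=N path=0 depth=1 children=['H'] left=[] right=['K'] parent=P
Step 4 (down 0): focus=H path=0/0 depth=2 children=['E'] left=[] right=[] parent=N
Step 5 (down 0): focus=E path=0/0/0 depth=3 children=[] left=[] right=[] parent=H
Step 6 (set A): focus=A path=0/0/0 depth=3 children=[] left=[] right=[] parent=H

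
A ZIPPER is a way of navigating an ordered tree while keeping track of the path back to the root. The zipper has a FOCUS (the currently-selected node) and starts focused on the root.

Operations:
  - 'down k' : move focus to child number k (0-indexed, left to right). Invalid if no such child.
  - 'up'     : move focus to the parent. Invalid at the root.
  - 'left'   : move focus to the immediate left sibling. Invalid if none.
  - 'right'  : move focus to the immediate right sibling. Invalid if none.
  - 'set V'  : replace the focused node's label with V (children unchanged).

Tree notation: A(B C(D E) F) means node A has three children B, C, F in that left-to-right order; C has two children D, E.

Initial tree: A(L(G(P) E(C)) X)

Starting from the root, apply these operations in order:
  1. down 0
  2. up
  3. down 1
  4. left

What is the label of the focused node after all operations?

Answer: L

Derivation:
Step 1 (down 0): focus=L path=0 depth=1 children=['G', 'E'] left=[] right=['X'] parent=A
Step 2 (up): focus=A path=root depth=0 children=['L', 'X'] (at root)
Step 3 (down 1): focus=X path=1 depth=1 children=[] left=['L'] right=[] parent=A
Step 4 (left): focus=L path=0 depth=1 children=['G', 'E'] left=[] right=['X'] parent=A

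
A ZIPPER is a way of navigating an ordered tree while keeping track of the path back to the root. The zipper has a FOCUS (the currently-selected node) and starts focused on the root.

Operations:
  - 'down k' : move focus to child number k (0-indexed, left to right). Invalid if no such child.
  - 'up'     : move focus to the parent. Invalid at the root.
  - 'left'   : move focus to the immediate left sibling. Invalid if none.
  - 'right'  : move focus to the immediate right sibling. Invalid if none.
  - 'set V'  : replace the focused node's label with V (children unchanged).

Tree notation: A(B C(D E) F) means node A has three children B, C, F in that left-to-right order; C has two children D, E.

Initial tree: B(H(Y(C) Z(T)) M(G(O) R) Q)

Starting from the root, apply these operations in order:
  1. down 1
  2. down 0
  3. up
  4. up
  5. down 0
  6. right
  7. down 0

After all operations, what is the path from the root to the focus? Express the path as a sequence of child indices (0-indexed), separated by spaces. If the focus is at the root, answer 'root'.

Step 1 (down 1): focus=M path=1 depth=1 children=['G', 'R'] left=['H'] right=['Q'] parent=B
Step 2 (down 0): focus=G path=1/0 depth=2 children=['O'] left=[] right=['R'] parent=M
Step 3 (up): focus=M path=1 depth=1 children=['G', 'R'] left=['H'] right=['Q'] parent=B
Step 4 (up): focus=B path=root depth=0 children=['H', 'M', 'Q'] (at root)
Step 5 (down 0): focus=H path=0 depth=1 children=['Y', 'Z'] left=[] right=['M', 'Q'] parent=B
Step 6 (right): focus=M path=1 depth=1 children=['G', 'R'] left=['H'] right=['Q'] parent=B
Step 7 (down 0): focus=G path=1/0 depth=2 children=['O'] left=[] right=['R'] parent=M

Answer: 1 0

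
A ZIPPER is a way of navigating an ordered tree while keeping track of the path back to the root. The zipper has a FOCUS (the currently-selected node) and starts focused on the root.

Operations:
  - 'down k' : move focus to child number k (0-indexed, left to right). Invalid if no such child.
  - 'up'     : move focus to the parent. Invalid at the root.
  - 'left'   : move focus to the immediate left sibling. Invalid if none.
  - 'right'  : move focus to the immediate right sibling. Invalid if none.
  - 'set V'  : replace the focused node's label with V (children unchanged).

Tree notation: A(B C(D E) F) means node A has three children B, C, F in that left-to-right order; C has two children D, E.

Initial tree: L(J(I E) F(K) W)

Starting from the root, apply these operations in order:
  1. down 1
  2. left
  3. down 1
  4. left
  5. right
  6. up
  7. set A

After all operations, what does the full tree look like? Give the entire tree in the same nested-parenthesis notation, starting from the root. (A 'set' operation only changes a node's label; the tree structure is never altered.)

Answer: L(A(I E) F(K) W)

Derivation:
Step 1 (down 1): focus=F path=1 depth=1 children=['K'] left=['J'] right=['W'] parent=L
Step 2 (left): focus=J path=0 depth=1 children=['I', 'E'] left=[] right=['F', 'W'] parent=L
Step 3 (down 1): focus=E path=0/1 depth=2 children=[] left=['I'] right=[] parent=J
Step 4 (left): focus=I path=0/0 depth=2 children=[] left=[] right=['E'] parent=J
Step 5 (right): focus=E path=0/1 depth=2 children=[] left=['I'] right=[] parent=J
Step 6 (up): focus=J path=0 depth=1 children=['I', 'E'] left=[] right=['F', 'W'] parent=L
Step 7 (set A): focus=A path=0 depth=1 children=['I', 'E'] left=[] right=['F', 'W'] parent=L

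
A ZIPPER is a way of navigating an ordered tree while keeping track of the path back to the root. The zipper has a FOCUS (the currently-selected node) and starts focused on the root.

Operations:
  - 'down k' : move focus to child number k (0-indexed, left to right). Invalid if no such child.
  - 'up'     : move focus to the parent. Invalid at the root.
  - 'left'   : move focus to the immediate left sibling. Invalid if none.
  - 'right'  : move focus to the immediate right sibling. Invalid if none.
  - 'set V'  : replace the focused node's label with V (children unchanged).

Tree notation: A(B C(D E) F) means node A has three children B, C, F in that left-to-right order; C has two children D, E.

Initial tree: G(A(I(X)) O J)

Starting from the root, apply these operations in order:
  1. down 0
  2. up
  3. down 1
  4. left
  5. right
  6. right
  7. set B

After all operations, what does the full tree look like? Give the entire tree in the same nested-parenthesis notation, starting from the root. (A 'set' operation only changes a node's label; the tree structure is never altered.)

Step 1 (down 0): focus=A path=0 depth=1 children=['I'] left=[] right=['O', 'J'] parent=G
Step 2 (up): focus=G path=root depth=0 children=['A', 'O', 'J'] (at root)
Step 3 (down 1): focus=O path=1 depth=1 children=[] left=['A'] right=['J'] parent=G
Step 4 (left): focus=A path=0 depth=1 children=['I'] left=[] right=['O', 'J'] parent=G
Step 5 (right): focus=O path=1 depth=1 children=[] left=['A'] right=['J'] parent=G
Step 6 (right): focus=J path=2 depth=1 children=[] left=['A', 'O'] right=[] parent=G
Step 7 (set B): focus=B path=2 depth=1 children=[] left=['A', 'O'] right=[] parent=G

Answer: G(A(I(X)) O B)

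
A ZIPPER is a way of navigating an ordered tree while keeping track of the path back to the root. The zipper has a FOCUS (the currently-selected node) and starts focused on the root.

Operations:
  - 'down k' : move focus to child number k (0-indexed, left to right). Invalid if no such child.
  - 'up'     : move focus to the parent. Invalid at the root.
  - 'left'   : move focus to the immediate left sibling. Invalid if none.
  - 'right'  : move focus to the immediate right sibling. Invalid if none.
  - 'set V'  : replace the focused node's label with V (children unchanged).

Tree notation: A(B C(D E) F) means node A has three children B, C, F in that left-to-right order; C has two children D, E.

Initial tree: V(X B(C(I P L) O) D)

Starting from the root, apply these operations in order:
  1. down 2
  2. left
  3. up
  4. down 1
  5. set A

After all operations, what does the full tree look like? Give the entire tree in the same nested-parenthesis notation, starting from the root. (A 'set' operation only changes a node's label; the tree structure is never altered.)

Answer: V(X A(C(I P L) O) D)

Derivation:
Step 1 (down 2): focus=D path=2 depth=1 children=[] left=['X', 'B'] right=[] parent=V
Step 2 (left): focus=B path=1 depth=1 children=['C', 'O'] left=['X'] right=['D'] parent=V
Step 3 (up): focus=V path=root depth=0 children=['X', 'B', 'D'] (at root)
Step 4 (down 1): focus=B path=1 depth=1 children=['C', 'O'] left=['X'] right=['D'] parent=V
Step 5 (set A): focus=A path=1 depth=1 children=['C', 'O'] left=['X'] right=['D'] parent=V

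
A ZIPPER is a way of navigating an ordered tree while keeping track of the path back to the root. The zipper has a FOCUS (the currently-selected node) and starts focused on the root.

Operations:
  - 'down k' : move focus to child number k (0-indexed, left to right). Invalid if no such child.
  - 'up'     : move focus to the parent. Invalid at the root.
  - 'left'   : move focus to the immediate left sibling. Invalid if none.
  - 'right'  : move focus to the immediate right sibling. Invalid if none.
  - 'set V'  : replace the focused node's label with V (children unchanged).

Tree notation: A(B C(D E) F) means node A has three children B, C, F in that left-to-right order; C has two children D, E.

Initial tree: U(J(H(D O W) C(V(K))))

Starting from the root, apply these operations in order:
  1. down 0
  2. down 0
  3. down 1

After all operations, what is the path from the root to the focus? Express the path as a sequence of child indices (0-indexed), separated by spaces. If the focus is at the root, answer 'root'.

Step 1 (down 0): focus=J path=0 depth=1 children=['H', 'C'] left=[] right=[] parent=U
Step 2 (down 0): focus=H path=0/0 depth=2 children=['D', 'O', 'W'] left=[] right=['C'] parent=J
Step 3 (down 1): focus=O path=0/0/1 depth=3 children=[] left=['D'] right=['W'] parent=H

Answer: 0 0 1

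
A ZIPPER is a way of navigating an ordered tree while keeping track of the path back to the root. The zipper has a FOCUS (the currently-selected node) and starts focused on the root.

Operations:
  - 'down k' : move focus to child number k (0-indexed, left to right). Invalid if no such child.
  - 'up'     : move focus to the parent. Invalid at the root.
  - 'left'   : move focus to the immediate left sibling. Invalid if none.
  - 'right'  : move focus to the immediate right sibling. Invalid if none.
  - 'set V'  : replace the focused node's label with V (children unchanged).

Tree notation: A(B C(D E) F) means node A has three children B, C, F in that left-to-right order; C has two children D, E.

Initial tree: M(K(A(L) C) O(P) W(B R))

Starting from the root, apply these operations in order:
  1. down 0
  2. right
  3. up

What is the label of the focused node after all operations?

Step 1 (down 0): focus=K path=0 depth=1 children=['A', 'C'] left=[] right=['O', 'W'] parent=M
Step 2 (right): focus=O path=1 depth=1 children=['P'] left=['K'] right=['W'] parent=M
Step 3 (up): focus=M path=root depth=0 children=['K', 'O', 'W'] (at root)

Answer: M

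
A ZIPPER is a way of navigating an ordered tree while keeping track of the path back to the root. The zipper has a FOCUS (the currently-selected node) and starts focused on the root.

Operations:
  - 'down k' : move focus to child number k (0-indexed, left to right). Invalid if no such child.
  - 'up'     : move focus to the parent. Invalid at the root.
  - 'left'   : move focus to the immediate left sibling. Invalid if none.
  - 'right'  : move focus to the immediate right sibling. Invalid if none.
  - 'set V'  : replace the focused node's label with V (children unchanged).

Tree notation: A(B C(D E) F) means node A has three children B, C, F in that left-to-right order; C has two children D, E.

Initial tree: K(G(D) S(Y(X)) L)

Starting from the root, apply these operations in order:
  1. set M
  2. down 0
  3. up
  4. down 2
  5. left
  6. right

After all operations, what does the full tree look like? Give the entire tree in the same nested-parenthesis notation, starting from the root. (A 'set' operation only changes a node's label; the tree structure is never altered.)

Step 1 (set M): focus=M path=root depth=0 children=['G', 'S', 'L'] (at root)
Step 2 (down 0): focus=G path=0 depth=1 children=['D'] left=[] right=['S', 'L'] parent=M
Step 3 (up): focus=M path=root depth=0 children=['G', 'S', 'L'] (at root)
Step 4 (down 2): focus=L path=2 depth=1 children=[] left=['G', 'S'] right=[] parent=M
Step 5 (left): focus=S path=1 depth=1 children=['Y'] left=['G'] right=['L'] parent=M
Step 6 (right): focus=L path=2 depth=1 children=[] left=['G', 'S'] right=[] parent=M

Answer: M(G(D) S(Y(X)) L)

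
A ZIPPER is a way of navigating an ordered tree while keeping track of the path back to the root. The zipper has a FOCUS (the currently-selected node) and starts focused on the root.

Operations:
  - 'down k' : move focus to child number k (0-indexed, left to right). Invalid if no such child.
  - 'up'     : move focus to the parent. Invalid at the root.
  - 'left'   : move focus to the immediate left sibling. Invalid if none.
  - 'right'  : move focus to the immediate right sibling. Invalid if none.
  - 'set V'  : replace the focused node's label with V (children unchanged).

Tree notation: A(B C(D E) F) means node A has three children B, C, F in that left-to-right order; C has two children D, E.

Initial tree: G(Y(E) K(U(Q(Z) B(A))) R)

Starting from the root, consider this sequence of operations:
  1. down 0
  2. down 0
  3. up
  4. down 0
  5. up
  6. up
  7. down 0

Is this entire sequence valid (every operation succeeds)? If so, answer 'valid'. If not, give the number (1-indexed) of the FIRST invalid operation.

Step 1 (down 0): focus=Y path=0 depth=1 children=['E'] left=[] right=['K', 'R'] parent=G
Step 2 (down 0): focus=E path=0/0 depth=2 children=[] left=[] right=[] parent=Y
Step 3 (up): focus=Y path=0 depth=1 children=['E'] left=[] right=['K', 'R'] parent=G
Step 4 (down 0): focus=E path=0/0 depth=2 children=[] left=[] right=[] parent=Y
Step 5 (up): focus=Y path=0 depth=1 children=['E'] left=[] right=['K', 'R'] parent=G
Step 6 (up): focus=G path=root depth=0 children=['Y', 'K', 'R'] (at root)
Step 7 (down 0): focus=Y path=0 depth=1 children=['E'] left=[] right=['K', 'R'] parent=G

Answer: valid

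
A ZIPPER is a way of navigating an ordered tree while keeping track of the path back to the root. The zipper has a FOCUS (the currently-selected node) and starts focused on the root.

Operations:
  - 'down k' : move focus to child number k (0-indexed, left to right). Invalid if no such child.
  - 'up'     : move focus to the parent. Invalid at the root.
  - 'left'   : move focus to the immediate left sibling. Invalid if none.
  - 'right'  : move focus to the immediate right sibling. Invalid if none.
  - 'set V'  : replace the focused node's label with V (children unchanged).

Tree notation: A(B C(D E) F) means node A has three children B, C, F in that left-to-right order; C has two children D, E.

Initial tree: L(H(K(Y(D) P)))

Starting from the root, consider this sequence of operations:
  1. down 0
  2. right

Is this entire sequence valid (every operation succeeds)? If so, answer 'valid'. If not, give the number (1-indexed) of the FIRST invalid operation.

Answer: 2

Derivation:
Step 1 (down 0): focus=H path=0 depth=1 children=['K'] left=[] right=[] parent=L
Step 2 (right): INVALID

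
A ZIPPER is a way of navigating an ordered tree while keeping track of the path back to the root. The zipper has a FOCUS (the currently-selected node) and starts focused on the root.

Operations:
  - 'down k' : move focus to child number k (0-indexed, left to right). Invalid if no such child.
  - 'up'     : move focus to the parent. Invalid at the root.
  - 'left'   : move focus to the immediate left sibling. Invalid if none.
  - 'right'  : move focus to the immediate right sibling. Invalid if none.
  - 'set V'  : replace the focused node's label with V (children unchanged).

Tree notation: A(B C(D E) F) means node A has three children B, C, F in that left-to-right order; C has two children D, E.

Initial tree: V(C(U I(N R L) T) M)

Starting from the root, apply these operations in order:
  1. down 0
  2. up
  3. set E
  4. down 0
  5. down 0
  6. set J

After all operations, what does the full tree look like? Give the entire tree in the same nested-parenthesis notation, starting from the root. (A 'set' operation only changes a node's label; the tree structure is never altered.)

Step 1 (down 0): focus=C path=0 depth=1 children=['U', 'I', 'T'] left=[] right=['M'] parent=V
Step 2 (up): focus=V path=root depth=0 children=['C', 'M'] (at root)
Step 3 (set E): focus=E path=root depth=0 children=['C', 'M'] (at root)
Step 4 (down 0): focus=C path=0 depth=1 children=['U', 'I', 'T'] left=[] right=['M'] parent=E
Step 5 (down 0): focus=U path=0/0 depth=2 children=[] left=[] right=['I', 'T'] parent=C
Step 6 (set J): focus=J path=0/0 depth=2 children=[] left=[] right=['I', 'T'] parent=C

Answer: E(C(J I(N R L) T) M)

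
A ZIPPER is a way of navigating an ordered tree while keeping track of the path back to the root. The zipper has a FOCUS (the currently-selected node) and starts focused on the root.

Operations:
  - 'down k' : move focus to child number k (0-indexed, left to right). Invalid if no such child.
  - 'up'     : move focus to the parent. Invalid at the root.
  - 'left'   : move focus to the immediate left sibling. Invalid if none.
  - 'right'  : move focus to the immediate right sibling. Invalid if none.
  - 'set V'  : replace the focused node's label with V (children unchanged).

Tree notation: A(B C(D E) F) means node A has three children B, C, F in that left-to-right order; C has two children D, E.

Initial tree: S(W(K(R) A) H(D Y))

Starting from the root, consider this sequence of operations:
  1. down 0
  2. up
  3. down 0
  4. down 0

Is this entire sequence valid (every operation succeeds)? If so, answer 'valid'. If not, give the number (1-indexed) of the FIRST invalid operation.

Answer: valid

Derivation:
Step 1 (down 0): focus=W path=0 depth=1 children=['K', 'A'] left=[] right=['H'] parent=S
Step 2 (up): focus=S path=root depth=0 children=['W', 'H'] (at root)
Step 3 (down 0): focus=W path=0 depth=1 children=['K', 'A'] left=[] right=['H'] parent=S
Step 4 (down 0): focus=K path=0/0 depth=2 children=['R'] left=[] right=['A'] parent=W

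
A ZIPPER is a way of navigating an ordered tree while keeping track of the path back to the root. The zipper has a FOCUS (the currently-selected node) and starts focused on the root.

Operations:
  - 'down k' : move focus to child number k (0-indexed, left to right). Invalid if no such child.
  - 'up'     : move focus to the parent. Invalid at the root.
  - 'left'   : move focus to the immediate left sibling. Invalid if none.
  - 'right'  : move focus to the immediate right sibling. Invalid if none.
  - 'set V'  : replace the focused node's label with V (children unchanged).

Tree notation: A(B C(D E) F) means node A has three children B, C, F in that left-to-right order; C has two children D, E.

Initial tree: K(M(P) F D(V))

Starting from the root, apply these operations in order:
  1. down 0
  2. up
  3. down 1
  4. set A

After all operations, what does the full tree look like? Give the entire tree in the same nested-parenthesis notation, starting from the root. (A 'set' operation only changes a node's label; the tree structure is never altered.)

Step 1 (down 0): focus=M path=0 depth=1 children=['P'] left=[] right=['F', 'D'] parent=K
Step 2 (up): focus=K path=root depth=0 children=['M', 'F', 'D'] (at root)
Step 3 (down 1): focus=F path=1 depth=1 children=[] left=['M'] right=['D'] parent=K
Step 4 (set A): focus=A path=1 depth=1 children=[] left=['M'] right=['D'] parent=K

Answer: K(M(P) A D(V))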